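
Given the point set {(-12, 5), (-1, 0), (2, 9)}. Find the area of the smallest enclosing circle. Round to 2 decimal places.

Call the three points A, B, C in the order given.
Side lengths²: AB² = 146, AC² = 212, BC² = 90.
Since AC² = 212 < 146 + 90 = 236, the triangle is acute, so the smallest enclosing circle is the circumcircle.
Circumcentre = (-91/19, 119/19), r² = 19345/361.
Area = π·r² = π·19345/361 ≈ 168.35.

168.35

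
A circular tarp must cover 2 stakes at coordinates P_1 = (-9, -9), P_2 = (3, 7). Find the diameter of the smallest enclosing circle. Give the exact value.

20

The smallest circle enclosing two points has them as diameter endpoints.
Centre = midpoint = (-3, -1); r² = |P_1P_2|²/4 = 400/4 = 100.
Diameter = 2r = 2√100 = 20.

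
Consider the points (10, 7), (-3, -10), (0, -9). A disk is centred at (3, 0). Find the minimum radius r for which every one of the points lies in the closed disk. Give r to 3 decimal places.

11.662

The required radius is the distance from (3, 0) to the farthest point.
Squared distances: 98, 136, 90.
Maximum is 136, attained at (-3, -10).
r = √136 ≈ 11.662.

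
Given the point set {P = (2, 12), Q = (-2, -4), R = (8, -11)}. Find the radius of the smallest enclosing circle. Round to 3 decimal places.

11.885

Side lengths²: PQ² = 272, PR² = 565, QR² = 149.
Since PR² = 565 ≥ 272 + 149 = 421, the angle opposite PR is not acute, so the smallest enclosing circle has PR as diameter.
Centre = midpoint of PR = (5, 0.5), r² = 565/4 = 141.25.
r = √(141.25) ≈ 11.885.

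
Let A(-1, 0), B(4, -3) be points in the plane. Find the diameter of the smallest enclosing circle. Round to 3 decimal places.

5.831

The smallest circle enclosing two points has them as diameter endpoints.
Centre = midpoint = (1.5, -1.5); r² = |AB|²/4 = 34/4 = 8.5.
Diameter = 2r = 2√(8.5) ≈ 5.831.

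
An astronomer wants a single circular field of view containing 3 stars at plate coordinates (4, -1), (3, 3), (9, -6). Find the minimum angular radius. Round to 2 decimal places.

Call the three points A, B, C in the order given.
Side lengths²: AB² = 17, AC² = 50, BC² = 117.
Since BC² = 117 ≥ 50 + 17 = 67, the angle opposite BC is not acute, so the smallest enclosing circle has BC as diameter.
Centre = midpoint of BC = (6, -1.5), r² = 117/4 = 29.25.
r = √(29.25) ≈ 5.41.

5.41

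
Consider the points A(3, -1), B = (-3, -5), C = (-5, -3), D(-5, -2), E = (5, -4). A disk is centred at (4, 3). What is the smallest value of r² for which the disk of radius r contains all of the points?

The required radius is the distance from (4, 3) to the farthest point.
Squared distances: 17, 113, 117, 106, 50.
Maximum is 117, attained at C.

117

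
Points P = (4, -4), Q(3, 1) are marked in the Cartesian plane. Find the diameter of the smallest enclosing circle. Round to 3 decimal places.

The smallest circle enclosing two points has them as diameter endpoints.
Centre = midpoint = (3.5, -1.5); r² = |PQ|²/4 = 26/4 = 6.5.
Diameter = 2r = 2√(6.5) ≈ 5.099.

5.099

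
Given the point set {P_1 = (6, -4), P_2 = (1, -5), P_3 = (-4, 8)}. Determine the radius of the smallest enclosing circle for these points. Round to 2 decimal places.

Side lengths²: P_1P_2² = 26, P_1P_3² = 244, P_2P_3² = 194.
Since P_1P_3² = 244 ≥ 194 + 26 = 220, the angle opposite P_1P_3 is not acute, so the smallest enclosing circle has P_1P_3 as diameter.
Centre = midpoint of P_1P_3 = (1, 2), r² = 244/4 = 61.
r = √61 ≈ 7.81.

7.81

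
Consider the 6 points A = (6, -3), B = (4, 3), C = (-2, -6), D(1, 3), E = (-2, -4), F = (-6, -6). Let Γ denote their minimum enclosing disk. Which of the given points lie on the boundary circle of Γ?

A smallest enclosing disk is always determined by at most three of the input points on its boundary.
The minimum enclosing circle is determined by three boundary points: A, B, F.
Their circumcentre is (-17/26, -49/26) with r² = 15385/338.
The farthest remaining point D is at distance² 8989/338 ≤ 15385/338.
The points at distance exactly r from the centre are A, B, F — 3 points.

A, B, F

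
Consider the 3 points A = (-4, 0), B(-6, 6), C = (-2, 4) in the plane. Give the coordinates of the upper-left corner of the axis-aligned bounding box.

x-range [-6, -2], y-range [0, 6].
The upper-left corner is (-6, 6).

(-6, 6)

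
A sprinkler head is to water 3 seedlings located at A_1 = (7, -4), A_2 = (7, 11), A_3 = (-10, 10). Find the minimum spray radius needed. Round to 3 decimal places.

11.030

Side lengths²: A_1A_2² = 225, A_1A_3² = 485, A_2A_3² = 290.
Since A_1A_3² = 485 < 290 + 225 = 515, the triangle is acute, so the smallest enclosing circle is the circumcircle.
Circumcentre = (-37/34, 3.5), r² = 70325/578.
r = √(70325/578) ≈ 11.030.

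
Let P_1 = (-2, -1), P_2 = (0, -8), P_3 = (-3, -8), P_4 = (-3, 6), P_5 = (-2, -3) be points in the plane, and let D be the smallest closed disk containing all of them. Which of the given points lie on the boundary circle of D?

P_2, P_3, P_4

A smallest enclosing disk is always determined by at most three of the input points on its boundary.
The farthest pair is P_2–P_4 with squared distance 205. The circle on this segment as diameter has centre (-1.5, -1) and r² = 205/4 = 51.25.
Check P_1: distance² to centre = 0.25 ≤ 51.25, so it lies inside.
All remaining points lie in this disk, and no smaller disk contains both endpoints, so this is the minimum enclosing circle.
The points at distance exactly r from the centre are P_2, P_3, P_4 — 3 points.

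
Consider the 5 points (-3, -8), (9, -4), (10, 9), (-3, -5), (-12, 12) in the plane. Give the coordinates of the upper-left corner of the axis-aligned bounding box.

(-12, 12)

x-range [-12, 10], y-range [-8, 12].
The upper-left corner is (-12, 12).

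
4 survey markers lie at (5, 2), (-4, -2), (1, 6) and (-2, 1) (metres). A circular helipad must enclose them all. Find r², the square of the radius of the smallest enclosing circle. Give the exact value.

8633/338

The minimum enclosing circle of a finite set is fixed by two of the points (as a diameter) or three (as a circumcircle).
The minimum enclosing circle is determined by three boundary points: (5, 2), (-4, -2), (1, 6).
Their circumcentre is (1/26, 27/26) with r² = 8633/338.
The farthest remaining point (-2, 1) is at distance² 1405/338 ≤ 8633/338.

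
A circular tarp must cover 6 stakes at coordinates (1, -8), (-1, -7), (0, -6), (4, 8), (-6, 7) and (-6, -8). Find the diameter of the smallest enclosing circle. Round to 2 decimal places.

By Welzl's lemma the MEC is supported by two points (diametrically opposite) or three points (on a circumcircle).
The farthest pair is (4, 8)–(-6, -8) with squared distance 356. The circle on this segment as diameter has centre (-1, 0) and r² = 356/4 = 89.
Check (1, -8): distance² to centre = 68 ≤ 89, so it lies inside.
All remaining points lie in this disk, and no smaller disk contains both endpoints, so this is the minimum enclosing circle.
Diameter = 2r = 2√89 ≈ 18.87.

18.87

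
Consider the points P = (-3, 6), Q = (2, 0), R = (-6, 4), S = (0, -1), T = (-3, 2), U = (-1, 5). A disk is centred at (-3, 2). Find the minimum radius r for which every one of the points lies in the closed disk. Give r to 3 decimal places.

5.385

The required radius is the distance from (-3, 2) to the farthest point.
Squared distances: 16, 29, 13, 18, 0, 13.
Maximum is 29, attained at Q.
r = √29 ≈ 5.385.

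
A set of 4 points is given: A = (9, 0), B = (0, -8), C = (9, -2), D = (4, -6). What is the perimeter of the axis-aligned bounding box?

34

Width = max x − min x = 9 − 0 = 9.
Height = max y − min y = 0 − (-8) = 8.
Perimeter = 2(9 + 8) = 34.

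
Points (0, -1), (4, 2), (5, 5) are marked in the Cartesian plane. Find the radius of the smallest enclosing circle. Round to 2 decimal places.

3.91

Call the three points A, B, C in the order given.
Side lengths²: AB² = 25, AC² = 61, BC² = 10.
Since AC² = 61 ≥ 25 + 10 = 35, the angle opposite AC is not acute, so the smallest enclosing circle has AC as diameter.
Centre = midpoint of AC = (2.5, 2), r² = 61/4 = 15.25.
r = √(15.25) ≈ 3.91.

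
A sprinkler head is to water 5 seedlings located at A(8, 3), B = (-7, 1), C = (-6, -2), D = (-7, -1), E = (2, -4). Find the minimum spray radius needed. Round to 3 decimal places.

7.762

By Welzl's lemma the MEC is supported by two points (diametrically opposite) or three points (on a circumcircle).
The farthest pair is A–D with squared distance 241. The circle on this segment as diameter has centre (0.5, 1) and r² = 241/4 = 60.25.
Check B: distance² to centre = 56.25 ≤ 60.25, so it lies inside.
All remaining points lie in this disk, and no smaller disk contains both endpoints, so this is the minimum enclosing circle.
r = √(60.25) ≈ 7.762.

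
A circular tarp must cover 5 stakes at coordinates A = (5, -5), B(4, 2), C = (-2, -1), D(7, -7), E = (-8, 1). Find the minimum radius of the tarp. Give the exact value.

8.5

The farthest pair is D–E with squared distance 289. The circle on this segment as diameter has centre (-0.5, -3) and r² = 289/4 = 72.25.
Check A: distance² to centre = 34.25 ≤ 72.25, so it lies inside.
All remaining points lie in this disk, and no smaller disk contains both endpoints, so this is the minimum enclosing circle.
r = √(72.25) = 8.5.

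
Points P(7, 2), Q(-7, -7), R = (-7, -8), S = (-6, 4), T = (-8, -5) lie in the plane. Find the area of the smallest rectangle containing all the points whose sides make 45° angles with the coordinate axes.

180

In coordinates u = x + y, v = x − y the rectangle is axis-aligned; the map (x,y)→(u,v) scales areas by 2.
u-values: 9, -14, -15, -2, -13; range = 9 − (-15) = 24.
v-values: 5, 0, 1, -10, -3; range = 5 − (-10) = 15.
Area = (24 × 15) / 2 = 180.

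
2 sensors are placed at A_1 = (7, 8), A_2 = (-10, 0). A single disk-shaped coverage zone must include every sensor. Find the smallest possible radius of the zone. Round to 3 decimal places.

9.394

The smallest circle enclosing two points has them as diameter endpoints.
Centre = midpoint = (-1.5, 4); r² = |A_1A_2|²/4 = 353/4 = 88.25.
r = √(88.25) ≈ 9.394.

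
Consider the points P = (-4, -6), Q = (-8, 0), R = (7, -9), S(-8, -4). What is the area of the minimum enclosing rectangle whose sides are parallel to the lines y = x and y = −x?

120

In coordinates u = x + y, v = x − y the rectangle is axis-aligned; the map (x,y)→(u,v) scales areas by 2.
u-values: -10, -8, -2, -12; range = -2 − (-12) = 10.
v-values: 2, -8, 16, -4; range = 16 − (-8) = 24.
Area = (10 × 24) / 2 = 120.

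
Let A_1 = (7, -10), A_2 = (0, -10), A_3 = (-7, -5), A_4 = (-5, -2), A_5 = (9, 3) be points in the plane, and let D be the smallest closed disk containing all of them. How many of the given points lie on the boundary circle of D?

3

A smallest enclosing disk is always determined by at most three of the input points on its boundary.
The minimum enclosing circle is determined by three boundary points: A_1, A_3, A_5.
Their circumcentre is (85/48, -61/24) with r² = 191165/2304.
The farthest remaining point A_2 is at distance² 135389/2304 ≤ 191165/2304.
The points at distance exactly r from the centre are A_1, A_3, A_5 — 3 points.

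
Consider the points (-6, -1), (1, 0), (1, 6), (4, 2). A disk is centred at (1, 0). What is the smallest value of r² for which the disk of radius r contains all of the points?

The required radius is the distance from (1, 0) to the farthest point.
Squared distances: 50, 0, 36, 13.
Maximum is 50, attained at (-6, -1).

50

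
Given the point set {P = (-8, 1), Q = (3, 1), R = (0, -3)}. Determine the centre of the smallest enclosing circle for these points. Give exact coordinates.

(-2.5, 1)

Side lengths²: PQ² = 121, PR² = 80, QR² = 25.
Since PQ² = 121 ≥ 80 + 25 = 105, the angle opposite PQ is not acute, so the smallest enclosing circle has PQ as diameter.
Centre = midpoint of PQ = (-2.5, 1), r² = 121/4 = 30.25.
Centre = (-2.5, 1).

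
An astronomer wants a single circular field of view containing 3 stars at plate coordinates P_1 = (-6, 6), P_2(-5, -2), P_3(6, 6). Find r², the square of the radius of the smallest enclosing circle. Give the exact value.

46.97265625

Side lengths²: P_1P_2² = 65, P_1P_3² = 144, P_2P_3² = 185.
Since P_2P_3² = 185 < 144 + 65 = 209, the triangle is acute, so the smallest enclosing circle is the circumcircle.
Circumcentre = (0, 2.6875), r² = 46.97265625.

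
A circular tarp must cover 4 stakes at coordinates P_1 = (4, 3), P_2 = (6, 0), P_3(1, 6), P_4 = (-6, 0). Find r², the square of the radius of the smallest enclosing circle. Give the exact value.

5185/144

A smallest enclosing disk is always determined by at most three of the input points on its boundary.
The minimum enclosing circle is determined by three boundary points: P_2, P_3, P_4.
Their circumcentre is (0, 1/12) with r² = 5185/144.
The farthest remaining point P_1 is at distance² 3529/144 ≤ 5185/144.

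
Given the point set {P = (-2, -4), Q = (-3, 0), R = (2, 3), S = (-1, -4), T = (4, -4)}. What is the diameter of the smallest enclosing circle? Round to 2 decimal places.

The minimum enclosing circle of a finite set is fixed by two of the points (as a diameter) or three (as a circumcircle).
The minimum enclosing circle is determined by three boundary points: P, R, T.
Their circumcentre is (1, -15/14) with r² = 3445/196.
The farthest remaining point Q is at distance² 3361/196 ≤ 3445/196.
Diameter = 2r = 2√(3445/196) ≈ 8.38.

8.38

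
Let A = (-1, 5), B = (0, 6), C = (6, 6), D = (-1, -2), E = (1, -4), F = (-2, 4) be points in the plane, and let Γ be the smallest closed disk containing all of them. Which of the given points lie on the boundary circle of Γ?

C, E, F

The minimum enclosing circle is determined by three boundary points: C, E, F.
Their circumcentre is (41/14, 9/7) with r² = 6205/196.
The farthest remaining point B is at distance² 6037/196 ≤ 6205/196.
The points at distance exactly r from the centre are C, E, F — 3 points.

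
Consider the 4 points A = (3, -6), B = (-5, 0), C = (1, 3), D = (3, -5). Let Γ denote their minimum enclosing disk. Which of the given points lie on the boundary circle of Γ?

A, B, C

By Welzl's lemma the MEC is supported by two points (diametrically opposite) or three points (on a circumcircle).
The minimum enclosing circle is determined by three boundary points: A, B, C.
Their circumcentre is (-0.25, -2) with r² = 26.5625.
The farthest remaining point D is at distance² 19.5625 ≤ 26.5625.
The points at distance exactly r from the centre are A, B, C — 3 points.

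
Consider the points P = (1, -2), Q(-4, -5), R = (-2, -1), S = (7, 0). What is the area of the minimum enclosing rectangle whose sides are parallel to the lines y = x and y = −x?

In coordinates u = x + y, v = x − y the rectangle is axis-aligned; the map (x,y)→(u,v) scales areas by 2.
u-values: -1, -9, -3, 7; range = 7 − (-9) = 16.
v-values: 3, 1, -1, 7; range = 7 − (-1) = 8.
Area = (16 × 8) / 2 = 64.

64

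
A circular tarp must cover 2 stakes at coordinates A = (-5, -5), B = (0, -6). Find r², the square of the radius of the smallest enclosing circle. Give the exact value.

6.5

The smallest circle enclosing two points has them as diameter endpoints.
Centre = midpoint = (-2.5, -5.5); r² = |AB|²/4 = 26/4 = 6.5.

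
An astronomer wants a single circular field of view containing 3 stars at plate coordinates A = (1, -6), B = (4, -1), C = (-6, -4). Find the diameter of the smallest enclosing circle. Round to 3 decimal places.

10.440

Side lengths²: AB² = 34, AC² = 53, BC² = 109.
Since BC² = 109 ≥ 53 + 34 = 87, the angle opposite BC is not acute, so the smallest enclosing circle has BC as diameter.
Centre = midpoint of BC = (-1, -2.5), r² = 109/4 = 27.25.
Diameter = 2r = 2√(27.25) ≈ 10.440.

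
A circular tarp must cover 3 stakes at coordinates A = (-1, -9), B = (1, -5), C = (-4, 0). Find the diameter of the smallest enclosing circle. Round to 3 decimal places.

9.487

Side lengths²: AB² = 20, AC² = 90, BC² = 50.
Since AC² = 90 ≥ 50 + 20 = 70, the angle opposite AC is not acute, so the smallest enclosing circle has AC as diameter.
Centre = midpoint of AC = (-2.5, -4.5), r² = 90/4 = 22.5.
Diameter = 2r = 2√(22.5) ≈ 9.487.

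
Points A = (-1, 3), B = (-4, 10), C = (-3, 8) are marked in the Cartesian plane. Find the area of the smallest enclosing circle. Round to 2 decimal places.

45.55

Side lengths²: AB² = 58, AC² = 29, BC² = 5.
Since AB² = 58 ≥ 29 + 5 = 34, the angle opposite AB is not acute, so the smallest enclosing circle has AB as diameter.
Centre = midpoint of AB = (-2.5, 6.5), r² = 58/4 = 14.5.
Area = π·r² = π·14.5 ≈ 45.55.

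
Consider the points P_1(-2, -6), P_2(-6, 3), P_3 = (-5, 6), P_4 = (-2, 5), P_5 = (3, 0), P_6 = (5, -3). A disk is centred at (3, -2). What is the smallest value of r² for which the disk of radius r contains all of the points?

The required radius is the distance from (3, -2) to the farthest point.
Squared distances: 41, 106, 128, 74, 4, 5.
Maximum is 128, attained at P_3.

128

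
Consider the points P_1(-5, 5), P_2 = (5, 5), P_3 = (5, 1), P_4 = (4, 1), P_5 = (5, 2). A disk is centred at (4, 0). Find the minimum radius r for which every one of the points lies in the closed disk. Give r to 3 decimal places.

10.296

The required radius is the distance from (4, 0) to the farthest point.
Squared distances: 106, 26, 2, 1, 5.
Maximum is 106, attained at P_1.
r = √106 ≈ 10.296.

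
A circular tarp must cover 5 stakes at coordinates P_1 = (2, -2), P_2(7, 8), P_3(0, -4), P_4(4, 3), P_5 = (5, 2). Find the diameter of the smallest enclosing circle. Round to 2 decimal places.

The minimum enclosing circle of a finite set is fixed by two of the points (as a diameter) or three (as a circumcircle).
The farthest pair is P_2–P_3 with squared distance 193. The circle on this segment as diameter has centre (3.5, 2) and r² = 193/4 = 48.25.
Check P_1: distance² to centre = 18.25 ≤ 48.25, so it lies inside.
All remaining points lie in this disk, and no smaller disk contains both endpoints, so this is the minimum enclosing circle.
Diameter = 2r = 2√(48.25) ≈ 13.89.

13.89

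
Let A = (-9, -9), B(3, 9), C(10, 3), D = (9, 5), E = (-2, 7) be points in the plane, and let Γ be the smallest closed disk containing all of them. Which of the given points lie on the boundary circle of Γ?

A, B, D

A smallest enclosing disk is always determined by at most three of the input points on its boundary.
The farthest pair is A–D with squared distance 520. The circle on this segment as diameter has centre (0, -2) and r² = 520/4 = 130.
Check B: distance² to centre = 130 ≤ 130, so it lies inside.
All remaining points lie in this disk, and no smaller disk contains both endpoints, so this is the minimum enclosing circle.
The points at distance exactly r from the centre are A, B, D — 3 points.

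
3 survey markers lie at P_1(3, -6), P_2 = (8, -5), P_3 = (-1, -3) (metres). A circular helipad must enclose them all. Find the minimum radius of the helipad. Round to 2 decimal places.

Side lengths²: P_1P_2² = 26, P_1P_3² = 25, P_2P_3² = 85.
Since P_2P_3² = 85 ≥ 26 + 25 = 51, the angle opposite P_2P_3 is not acute, so the smallest enclosing circle has P_2P_3 as diameter.
Centre = midpoint of P_2P_3 = (3.5, -4), r² = 85/4 = 21.25.
r = √(21.25) ≈ 4.61.

4.61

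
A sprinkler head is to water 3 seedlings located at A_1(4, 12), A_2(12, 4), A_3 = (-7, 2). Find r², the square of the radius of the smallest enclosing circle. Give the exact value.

Side lengths²: A_1A_2² = 128, A_1A_3² = 221, A_2A_3² = 365.
Since A_2A_3² = 365 ≥ 221 + 128 = 349, the angle opposite A_2A_3 is not acute, so the smallest enclosing circle has A_2A_3 as diameter.
Centre = midpoint of A_2A_3 = (2.5, 3), r² = 365/4 = 91.25.

91.25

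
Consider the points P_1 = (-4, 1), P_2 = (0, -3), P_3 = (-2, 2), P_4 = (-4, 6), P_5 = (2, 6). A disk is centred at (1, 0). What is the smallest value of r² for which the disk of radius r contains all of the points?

61

The required radius is the distance from (1, 0) to the farthest point.
Squared distances: 26, 10, 13, 61, 37.
Maximum is 61, attained at P_4.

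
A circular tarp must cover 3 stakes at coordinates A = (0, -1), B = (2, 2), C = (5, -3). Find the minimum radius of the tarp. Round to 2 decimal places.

2.98

Side lengths²: AB² = 13, AC² = 29, BC² = 34.
Since BC² = 34 < 29 + 13 = 42, the triangle is acute, so the smallest enclosing circle is the circumcircle.
Circumcentre = (113/38, -31/38), r² = 6409/722.
r = √(6409/722) ≈ 2.98.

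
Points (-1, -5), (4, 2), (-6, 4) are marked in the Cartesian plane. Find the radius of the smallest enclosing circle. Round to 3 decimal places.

Call the three points A, B, C in the order given.
Side lengths²: AB² = 74, AC² = 106, BC² = 104.
Since AC² = 106 < 104 + 74 = 178, the triangle is acute, so the smallest enclosing circle is the circumcircle.
Circumcentre = (-1.475, 0.625), r² = 31.86625.
r = √(31.86625) ≈ 5.645.

5.645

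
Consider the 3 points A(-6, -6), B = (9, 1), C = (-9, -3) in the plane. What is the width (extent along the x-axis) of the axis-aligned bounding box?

max x = 9, min x = -9, so width = 18.

18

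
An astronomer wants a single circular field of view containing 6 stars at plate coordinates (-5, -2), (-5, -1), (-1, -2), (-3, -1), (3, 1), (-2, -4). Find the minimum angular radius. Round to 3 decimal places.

4.272

The farthest pair is (-5, -2)–(3, 1) with squared distance 73. The circle on this segment as diameter has centre (-1, -0.5) and r² = 73/4 = 18.25.
Check (-5, -1): distance² to centre = 16.25 ≤ 18.25, so it lies inside.
All remaining points lie in this disk, and no smaller disk contains both endpoints, so this is the minimum enclosing circle.
r = √(18.25) ≈ 4.272.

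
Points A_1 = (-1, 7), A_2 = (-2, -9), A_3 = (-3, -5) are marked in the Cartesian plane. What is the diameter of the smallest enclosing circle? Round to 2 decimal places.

Side lengths²: A_1A_2² = 257, A_1A_3² = 148, A_2A_3² = 17.
Since A_1A_2² = 257 ≥ 148 + 17 = 165, the angle opposite A_1A_2 is not acute, so the smallest enclosing circle has A_1A_2 as diameter.
Centre = midpoint of A_1A_2 = (-1.5, -1), r² = 257/4 = 64.25.
Diameter = 2r = 2√(64.25) ≈ 16.03.

16.03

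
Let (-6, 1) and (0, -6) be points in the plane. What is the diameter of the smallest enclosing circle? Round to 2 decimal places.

The smallest circle enclosing two points has them as diameter endpoints.
Centre = midpoint = (-3, -2.5); r² = |(-6, 1)−(0, -6)|²/4 = 85/4 = 21.25.
Diameter = 2r = 2√(21.25) ≈ 9.22.

9.22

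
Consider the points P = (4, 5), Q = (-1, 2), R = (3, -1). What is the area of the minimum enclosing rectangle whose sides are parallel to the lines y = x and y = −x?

In coordinates u = x + y, v = x − y the rectangle is axis-aligned; the map (x,y)→(u,v) scales areas by 2.
u-values: 9, 1, 2; range = 9 − 1 = 8.
v-values: -1, -3, 4; range = 4 − (-3) = 7.
Area = (8 × 7) / 2 = 28.

28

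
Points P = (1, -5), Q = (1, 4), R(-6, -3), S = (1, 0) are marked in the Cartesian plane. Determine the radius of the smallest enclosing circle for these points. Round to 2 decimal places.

5.15

The minimum enclosing circle of a finite set is fixed by two of the points (as a diameter) or three (as a circumcircle).
The minimum enclosing circle is determined by three boundary points: P, Q, R.
Their circumcentre is (-1.5, -0.5) with r² = 26.5.
The farthest remaining point S is at distance² 6.5 ≤ 26.5.
r = √(26.5) ≈ 5.15.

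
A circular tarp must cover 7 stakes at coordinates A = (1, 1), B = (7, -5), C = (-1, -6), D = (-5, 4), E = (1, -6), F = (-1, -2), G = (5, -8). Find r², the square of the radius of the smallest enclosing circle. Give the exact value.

61

The farthest pair is D–G with squared distance 244. The circle on this segment as diameter has centre (0, -2) and r² = 244/4 = 61.
Check A: distance² to centre = 10 ≤ 61, so it lies inside.
All remaining points lie in this disk, and no smaller disk contains both endpoints, so this is the minimum enclosing circle.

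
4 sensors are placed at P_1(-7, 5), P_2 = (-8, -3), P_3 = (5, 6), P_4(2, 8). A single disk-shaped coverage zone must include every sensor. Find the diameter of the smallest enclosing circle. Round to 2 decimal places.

The minimum enclosing circle of a finite set is fixed by two of the points (as a diameter) or three (as a circumcircle).
The farthest pair is P_2–P_3 with squared distance 250. The circle on this segment as diameter has centre (-1.5, 1.5) and r² = 250/4 = 62.5.
Check P_1: distance² to centre = 42.5 ≤ 62.5, so it lies inside.
All remaining points lie in this disk, and no smaller disk contains both endpoints, so this is the minimum enclosing circle.
Diameter = 2r = 2√(62.5) ≈ 15.81.

15.81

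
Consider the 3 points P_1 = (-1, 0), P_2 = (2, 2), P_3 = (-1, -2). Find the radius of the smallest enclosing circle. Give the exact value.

2.5

Side lengths²: P_1P_2² = 13, P_1P_3² = 4, P_2P_3² = 25.
Since P_2P_3² = 25 ≥ 13 + 4 = 17, the angle opposite P_2P_3 is not acute, so the smallest enclosing circle has P_2P_3 as diameter.
Centre = midpoint of P_2P_3 = (0.5, 0), r² = 25/4 = 6.25.
r = √(6.25) = 2.5.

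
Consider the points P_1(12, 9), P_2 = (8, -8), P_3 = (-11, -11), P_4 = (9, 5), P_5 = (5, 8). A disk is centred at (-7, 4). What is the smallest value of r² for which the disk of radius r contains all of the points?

386

The required radius is the distance from (-7, 4) to the farthest point.
Squared distances: 386, 369, 241, 257, 160.
Maximum is 386, attained at P_1.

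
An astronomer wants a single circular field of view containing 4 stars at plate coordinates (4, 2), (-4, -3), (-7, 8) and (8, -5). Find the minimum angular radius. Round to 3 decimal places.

9.925

The minimum enclosing circle of a finite set is fixed by two of the points (as a diameter) or three (as a circumcircle).
The farthest pair is (-7, 8)–(8, -5) with squared distance 394. The circle on this segment as diameter has centre (0.5, 1.5) and r² = 394/4 = 98.5.
Check (4, 2): distance² to centre = 12.5 ≤ 98.5, so it lies inside.
All remaining points lie in this disk, and no smaller disk contains both endpoints, so this is the minimum enclosing circle.
r = √(98.5) ≈ 9.925.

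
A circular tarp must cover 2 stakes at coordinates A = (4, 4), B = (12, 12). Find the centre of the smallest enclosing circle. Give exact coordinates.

(8, 8)

The smallest circle enclosing two points has them as diameter endpoints.
Centre = midpoint = (8, 8); r² = |AB|²/4 = 128/4 = 32.
Centre = (8, 8).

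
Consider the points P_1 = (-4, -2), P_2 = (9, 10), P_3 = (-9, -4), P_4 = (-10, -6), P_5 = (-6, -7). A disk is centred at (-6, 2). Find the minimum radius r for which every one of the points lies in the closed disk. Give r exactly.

17

The required radius is the distance from (-6, 2) to the farthest point.
Squared distances: 20, 289, 45, 80, 81.
Maximum is 289, attained at P_2.
r = √289 = 17.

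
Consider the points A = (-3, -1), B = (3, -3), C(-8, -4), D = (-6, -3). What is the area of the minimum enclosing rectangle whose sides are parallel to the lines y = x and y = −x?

In coordinates u = x + y, v = x − y the rectangle is axis-aligned; the map (x,y)→(u,v) scales areas by 2.
u-values: -4, 0, -12, -9; range = 0 − (-12) = 12.
v-values: -2, 6, -4, -3; range = 6 − (-4) = 10.
Area = (12 × 10) / 2 = 60.

60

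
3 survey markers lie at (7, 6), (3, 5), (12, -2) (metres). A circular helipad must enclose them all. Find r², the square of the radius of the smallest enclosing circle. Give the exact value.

32.5

Call the three points A, B, C in the order given.
Side lengths²: AB² = 17, AC² = 89, BC² = 130.
Since BC² = 130 ≥ 89 + 17 = 106, the angle opposite BC is not acute, so the smallest enclosing circle has BC as diameter.
Centre = midpoint of BC = (7.5, 1.5), r² = 130/4 = 32.5.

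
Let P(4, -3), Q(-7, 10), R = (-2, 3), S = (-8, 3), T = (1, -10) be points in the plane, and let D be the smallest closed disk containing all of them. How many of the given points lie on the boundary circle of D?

The farthest pair is Q–T with squared distance 464. The circle on this segment as diameter has centre (-3, 0) and r² = 464/4 = 116.
Check P: distance² to centre = 58 ≤ 116, so it lies inside.
All remaining points lie in this disk, and no smaller disk contains both endpoints, so this is the minimum enclosing circle.
The points at distance exactly r from the centre are Q, T — 2 points.

2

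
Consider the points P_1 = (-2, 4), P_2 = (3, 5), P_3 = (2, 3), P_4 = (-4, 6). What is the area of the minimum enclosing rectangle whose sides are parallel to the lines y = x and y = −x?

In coordinates u = x + y, v = x − y the rectangle is axis-aligned; the map (x,y)→(u,v) scales areas by 2.
u-values: 2, 8, 5, 2; range = 8 − 2 = 6.
v-values: -6, -2, -1, -10; range = -1 − (-10) = 9.
Area = (6 × 9) / 2 = 27.

27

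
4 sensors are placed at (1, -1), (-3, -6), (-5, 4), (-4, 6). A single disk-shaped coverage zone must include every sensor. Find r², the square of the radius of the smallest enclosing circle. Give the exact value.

36.25

By Welzl's lemma the MEC is supported by two points (diametrically opposite) or three points (on a circumcircle).
The farthest pair is (-3, -6)–(-4, 6) with squared distance 145. The circle on this segment as diameter has centre (-3.5, 0) and r² = 145/4 = 36.25.
Check (1, -1): distance² to centre = 21.25 ≤ 36.25, so it lies inside.
All remaining points lie in this disk, and no smaller disk contains both endpoints, so this is the minimum enclosing circle.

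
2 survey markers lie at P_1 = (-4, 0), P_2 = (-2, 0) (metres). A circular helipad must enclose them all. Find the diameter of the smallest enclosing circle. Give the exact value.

2

The smallest circle enclosing two points has them as diameter endpoints.
Centre = midpoint = (-3, 0); r² = |P_1P_2|²/4 = 4/4 = 1.
Diameter = 2r = 2√1 = 2.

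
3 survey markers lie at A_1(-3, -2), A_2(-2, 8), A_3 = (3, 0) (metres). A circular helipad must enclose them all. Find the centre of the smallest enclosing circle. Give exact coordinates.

(-75/58, 167/58)

Side lengths²: A_1A_2² = 101, A_1A_3² = 40, A_2A_3² = 89.
Since A_1A_2² = 101 < 89 + 40 = 129, the triangle is acute, so the smallest enclosing circle is the circumcircle.
Circumcentre = (-75/58, 167/58), r² = 44945/1682.
Centre = (-75/58, 167/58).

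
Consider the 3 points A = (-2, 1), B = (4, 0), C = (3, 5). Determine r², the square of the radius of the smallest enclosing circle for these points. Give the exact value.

Side lengths²: AB² = 37, AC² = 41, BC² = 26.
Since AC² = 41 < 37 + 26 = 63, the triangle is acute, so the smallest enclosing circle is the circumcircle.
Circumcentre = (73/58, 119/58), r² = 19721/1682.

19721/1682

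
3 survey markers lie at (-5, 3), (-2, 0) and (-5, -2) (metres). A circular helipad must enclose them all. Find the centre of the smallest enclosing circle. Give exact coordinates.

Call the three points A, B, C in the order given.
Side lengths²: AB² = 18, AC² = 25, BC² = 13.
Since AC² = 25 < 18 + 13 = 31, the triangle is acute, so the smallest enclosing circle is the circumcircle.
Circumcentre = (-4.5, 0.5), r² = 6.5.
Centre = (-4.5, 0.5).

(-4.5, 0.5)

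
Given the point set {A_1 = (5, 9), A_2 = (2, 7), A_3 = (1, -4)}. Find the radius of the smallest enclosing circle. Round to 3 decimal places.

Side lengths²: A_1A_2² = 13, A_1A_3² = 185, A_2A_3² = 122.
Since A_1A_3² = 185 ≥ 122 + 13 = 135, the angle opposite A_1A_3 is not acute, so the smallest enclosing circle has A_1A_3 as diameter.
Centre = midpoint of A_1A_3 = (3, 2.5), r² = 185/4 = 46.25.
r = √(46.25) ≈ 6.801.

6.801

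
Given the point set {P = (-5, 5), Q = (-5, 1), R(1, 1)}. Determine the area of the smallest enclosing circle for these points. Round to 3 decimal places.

Side lengths²: PQ² = 16, PR² = 52, QR² = 36.
Since PR² = 52 ≥ 36 + 16 = 52, the angle opposite PR is not acute, so the smallest enclosing circle has PR as diameter.
Centre = midpoint of PR = (-2, 3), r² = 52/4 = 13.
Area = π·r² = π·13 ≈ 40.841.

40.841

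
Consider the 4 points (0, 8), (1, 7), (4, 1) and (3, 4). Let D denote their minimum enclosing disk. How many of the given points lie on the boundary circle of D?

2

A smallest enclosing disk is always determined by at most three of the input points on its boundary.
The farthest pair is (0, 8)–(4, 1) with squared distance 65. The circle on this segment as diameter has centre (2, 4.5) and r² = 65/4 = 16.25.
Check (1, 7): distance² to centre = 7.25 ≤ 16.25, so it lies inside.
All remaining points lie in this disk, and no smaller disk contains both endpoints, so this is the minimum enclosing circle.
The points at distance exactly r from the centre are (0, 8), (4, 1) — 2 points.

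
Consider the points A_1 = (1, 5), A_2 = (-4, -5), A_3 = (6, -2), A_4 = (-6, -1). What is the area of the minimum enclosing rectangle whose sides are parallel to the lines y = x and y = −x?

In coordinates u = x + y, v = x − y the rectangle is axis-aligned; the map (x,y)→(u,v) scales areas by 2.
u-values: 6, -9, 4, -7; range = 6 − (-9) = 15.
v-values: -4, 1, 8, -5; range = 8 − (-5) = 13.
Area = (15 × 13) / 2 = 97.5.

97.5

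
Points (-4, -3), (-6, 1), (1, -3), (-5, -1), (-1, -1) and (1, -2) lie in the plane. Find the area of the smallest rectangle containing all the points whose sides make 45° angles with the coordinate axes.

In coordinates u = x + y, v = x − y the rectangle is axis-aligned; the map (x,y)→(u,v) scales areas by 2.
u-values: -7, -5, -2, -6, -2, -1; range = -1 − (-7) = 6.
v-values: -1, -7, 4, -4, 0, 3; range = 4 − (-7) = 11.
Area = (6 × 11) / 2 = 33.

33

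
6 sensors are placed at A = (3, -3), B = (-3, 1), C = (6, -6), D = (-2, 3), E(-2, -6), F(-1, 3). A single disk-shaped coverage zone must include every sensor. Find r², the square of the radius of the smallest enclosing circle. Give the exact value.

36.25

The minimum enclosing circle of a finite set is fixed by two of the points (as a diameter) or three (as a circumcircle).
The farthest pair is C–D with squared distance 145. The circle on this segment as diameter has centre (2, -1.5) and r² = 145/4 = 36.25.
Check A: distance² to centre = 3.25 ≤ 36.25, so it lies inside.
All remaining points lie in this disk, and no smaller disk contains both endpoints, so this is the minimum enclosing circle.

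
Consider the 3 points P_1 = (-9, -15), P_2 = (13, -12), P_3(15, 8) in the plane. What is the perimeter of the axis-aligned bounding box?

94

Width = max x − min x = 15 − (-9) = 24.
Height = max y − min y = 8 − (-15) = 23.
Perimeter = 2(24 + 23) = 94.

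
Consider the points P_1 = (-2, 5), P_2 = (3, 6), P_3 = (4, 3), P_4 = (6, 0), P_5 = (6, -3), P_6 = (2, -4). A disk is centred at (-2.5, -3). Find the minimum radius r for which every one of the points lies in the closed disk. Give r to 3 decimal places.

The required radius is the distance from (-2.5, -3) to the farthest point.
Squared distances: 64.25, 111.25, 78.25, 81.25, 72.25, 21.25.
Maximum is 111.25, attained at P_2.
r = √(111.25) ≈ 10.548.

10.548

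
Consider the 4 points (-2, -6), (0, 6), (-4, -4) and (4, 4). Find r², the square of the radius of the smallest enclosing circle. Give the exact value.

By Welzl's lemma the MEC is supported by two points (diametrically opposite) or three points (on a circumcircle).
The minimum enclosing circle is determined by three boundary points: (-2, -6), (0, 6), (4, 4).
Their circumcentre is (-7/13, -1/13) with r² = 6290/169.
The farthest remaining point (-4, -4) is at distance² 4626/169 ≤ 6290/169.

6290/169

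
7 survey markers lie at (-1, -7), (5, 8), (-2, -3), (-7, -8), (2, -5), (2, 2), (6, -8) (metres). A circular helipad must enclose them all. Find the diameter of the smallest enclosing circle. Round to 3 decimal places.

The minimum enclosing circle of a finite set is fixed by two of the points (as a diameter) or three (as a circumcircle).
The minimum enclosing circle is determined by three boundary points: (5, 8), (-7, -8), (6, -8).
Their circumcentre is (-0.5, -0.375) with r² = 100.390625.
The farthest remaining point (-1, -7) is at distance² 44.140625 ≤ 100.390625.
Diameter = 2r = 2√(100.390625) ≈ 20.039.

20.039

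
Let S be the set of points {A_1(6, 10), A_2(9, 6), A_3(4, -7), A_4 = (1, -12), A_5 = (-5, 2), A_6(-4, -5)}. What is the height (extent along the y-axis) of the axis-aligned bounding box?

22

max y = 10, min y = -12, so height = 22.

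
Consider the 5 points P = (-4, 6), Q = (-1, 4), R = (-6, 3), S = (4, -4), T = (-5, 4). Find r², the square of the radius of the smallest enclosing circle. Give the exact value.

41

The minimum enclosing circle of a finite set is fixed by two of the points (as a diameter) or three (as a circumcircle).
The farthest pair is P–S with squared distance 164. The circle on this segment as diameter has centre (0, 1) and r² = 164/4 = 41.
Check Q: distance² to centre = 10 ≤ 41, so it lies inside.
All remaining points lie in this disk, and no smaller disk contains both endpoints, so this is the minimum enclosing circle.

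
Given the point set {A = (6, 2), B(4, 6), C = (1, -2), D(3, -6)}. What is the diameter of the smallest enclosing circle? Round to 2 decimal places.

12.04

The minimum enclosing circle of a finite set is fixed by two of the points (as a diameter) or three (as a circumcircle).
The farthest pair is B–D with squared distance 145. The circle on this segment as diameter has centre (3.5, 0) and r² = 145/4 = 36.25.
Check A: distance² to centre = 10.25 ≤ 36.25, so it lies inside.
All remaining points lie in this disk, and no smaller disk contains both endpoints, so this is the minimum enclosing circle.
Diameter = 2r = 2√(36.25) ≈ 12.04.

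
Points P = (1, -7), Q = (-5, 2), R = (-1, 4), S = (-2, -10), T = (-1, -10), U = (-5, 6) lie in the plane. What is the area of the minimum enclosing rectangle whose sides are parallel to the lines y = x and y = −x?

150

In coordinates u = x + y, v = x − y the rectangle is axis-aligned; the map (x,y)→(u,v) scales areas by 2.
u-values: -6, -3, 3, -12, -11, 1; range = 3 − (-12) = 15.
v-values: 8, -7, -5, 8, 9, -11; range = 9 − (-11) = 20.
Area = (15 × 20) / 2 = 150.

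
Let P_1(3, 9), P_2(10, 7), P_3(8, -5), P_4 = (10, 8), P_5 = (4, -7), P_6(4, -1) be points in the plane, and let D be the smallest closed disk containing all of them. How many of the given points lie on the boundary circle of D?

3

By Welzl's lemma the MEC is supported by two points (diametrically opposite) or three points (on a circumcircle).
The minimum enclosing circle is determined by three boundary points: P_1, P_4, P_5.
Their circumcentre is (403/74, 83/74) with r² = 186325/2738.
The farthest remaining point P_2 is at distance² 151397/2738 ≤ 186325/2738.
The points at distance exactly r from the centre are P_1, P_4, P_5 — 3 points.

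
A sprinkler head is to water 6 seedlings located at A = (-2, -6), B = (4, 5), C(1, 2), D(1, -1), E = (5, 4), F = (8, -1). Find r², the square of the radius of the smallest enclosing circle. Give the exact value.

39.86328125

The minimum enclosing circle of a finite set is fixed by two of the points (as a diameter) or three (as a circumcircle).
The minimum enclosing circle is determined by three boundary points: A, B, F.
Their circumcentre is (1.6875, -0.875) with r² = 39.86328125.
The farthest remaining point E is at distance² 34.73828125 ≤ 39.86328125.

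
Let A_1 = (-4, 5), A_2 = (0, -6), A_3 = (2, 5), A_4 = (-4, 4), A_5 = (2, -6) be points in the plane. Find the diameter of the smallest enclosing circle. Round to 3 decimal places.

12.530

The minimum enclosing circle of a finite set is fixed by two of the points (as a diameter) or three (as a circumcircle).
The farthest pair is A_1–A_5 with squared distance 157. The circle on this segment as diameter has centre (-1, -0.5) and r² = 157/4 = 39.25.
Check A_2: distance² to centre = 31.25 ≤ 39.25, so it lies inside.
All remaining points lie in this disk, and no smaller disk contains both endpoints, so this is the minimum enclosing circle.
Diameter = 2r = 2√(39.25) ≈ 12.530.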